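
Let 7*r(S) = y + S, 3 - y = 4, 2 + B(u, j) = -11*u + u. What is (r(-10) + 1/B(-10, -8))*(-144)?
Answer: 11016/49 ≈ 224.82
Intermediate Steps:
B(u, j) = -2 - 10*u (B(u, j) = -2 + (-11*u + u) = -2 - 10*u)
y = -1 (y = 3 - 1*4 = 3 - 4 = -1)
r(S) = -1/7 + S/7 (r(S) = (-1 + S)/7 = -1/7 + S/7)
(r(-10) + 1/B(-10, -8))*(-144) = ((-1/7 + (1/7)*(-10)) + 1/(-2 - 10*(-10)))*(-144) = ((-1/7 - 10/7) + 1/(-2 + 100))*(-144) = (-11/7 + 1/98)*(-144) = -153/98*(-144) = 11016/49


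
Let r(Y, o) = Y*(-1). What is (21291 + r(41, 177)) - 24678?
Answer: -3428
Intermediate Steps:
r(Y, o) = -Y
(21291 + r(41, 177)) - 24678 = (21291 - 1*41) - 24678 = (21291 - 41) - 24678 = 21250 - 24678 = -3428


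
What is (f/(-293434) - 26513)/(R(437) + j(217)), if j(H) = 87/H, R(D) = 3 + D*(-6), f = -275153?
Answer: 562720095371/55579920808 ≈ 10.125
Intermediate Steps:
R(D) = 3 - 6*D
(f/(-293434) - 26513)/(R(437) + j(217)) = (-275153/(-293434) - 26513)/((3 - 6*437) + 87/217) = (-275153*(-1/293434) - 26513)/((3 - 2622) + 87*(1/217)) = (275153/293434 - 26513)/(-2619 + 87/217) = -7779540489/(293434*(-568236/217)) = -7779540489/293434*(-217/568236) = 562720095371/55579920808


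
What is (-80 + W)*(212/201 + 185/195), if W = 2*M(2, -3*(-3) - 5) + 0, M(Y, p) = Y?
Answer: -132620/871 ≈ -152.26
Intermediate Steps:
W = 4 (W = 2*2 + 0 = 4 + 0 = 4)
(-80 + W)*(212/201 + 185/195) = (-80 + 4)*(212/201 + 185/195) = -76*(212*(1/201) + 185*(1/195)) = -76*(212/201 + 37/39) = -76*1745/871 = -132620/871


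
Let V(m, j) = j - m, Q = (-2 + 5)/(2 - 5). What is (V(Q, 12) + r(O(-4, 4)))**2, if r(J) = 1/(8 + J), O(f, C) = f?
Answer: 2809/16 ≈ 175.56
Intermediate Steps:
Q = -1 (Q = 3/(-3) = 3*(-1/3) = -1)
(V(Q, 12) + r(O(-4, 4)))**2 = ((12 - 1*(-1)) + 1/(8 - 4))**2 = ((12 + 1) + 1/4)**2 = (13 + 1/4)**2 = (53/4)**2 = 2809/16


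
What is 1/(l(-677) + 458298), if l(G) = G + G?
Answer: 1/456944 ≈ 2.1885e-6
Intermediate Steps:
l(G) = 2*G
1/(l(-677) + 458298) = 1/(2*(-677) + 458298) = 1/(-1354 + 458298) = 1/456944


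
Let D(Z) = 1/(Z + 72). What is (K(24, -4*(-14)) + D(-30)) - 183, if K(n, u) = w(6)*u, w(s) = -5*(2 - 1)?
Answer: -19445/42 ≈ -462.98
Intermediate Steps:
w(s) = -5 (w(s) = -5*1 = -5)
K(n, u) = -5*u
D(Z) = 1/(72 + Z)
(K(24, -4*(-14)) + D(-30)) - 183 = (-(-20)*(-14) + 1/(72 - 30)) - 183 = (-5*56 + 1/42) - 183 = (-280 + 1/42) - 183 = -11759/42 - 183 = -19445/42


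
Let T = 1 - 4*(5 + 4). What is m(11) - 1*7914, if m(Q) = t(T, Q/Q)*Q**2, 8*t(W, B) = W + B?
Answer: -33713/4 ≈ -8428.3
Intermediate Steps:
T = -35 (T = 1 - 4*9 = 1 - 36 = -35)
t(W, B) = B/8 + W/8 (t(W, B) = (W + B)/8 = (B + W)/8 = B/8 + W/8)
m(Q) = -17*Q**2/4 (m(Q) = ((Q/Q)/8 + (1/8)*(-35))*Q**2 = ((1/8)*1 - 35/8)*Q**2 = (1/8 - 35/8)*Q**2 = -17*Q**2/4)
m(11) - 1*7914 = -17/4*11**2 - 1*7914 = -17/4*121 - 7914 = -2057/4 - 7914 = -33713/4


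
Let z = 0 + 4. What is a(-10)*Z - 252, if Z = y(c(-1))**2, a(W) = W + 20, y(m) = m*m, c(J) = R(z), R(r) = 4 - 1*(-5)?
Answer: 65358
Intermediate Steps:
z = 4
R(r) = 9 (R(r) = 4 + 5 = 9)
c(J) = 9
y(m) = m**2
a(W) = 20 + W
Z = 6561 (Z = (9**2)**2 = 81**2 = 6561)
a(-10)*Z - 252 = (20 - 10)*6561 - 252 = 10*6561 - 252 = 65610 - 252 = 65358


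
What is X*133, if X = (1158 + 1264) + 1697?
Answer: 547827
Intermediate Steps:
X = 4119 (X = 2422 + 1697 = 4119)
X*133 = 4119*133 = 547827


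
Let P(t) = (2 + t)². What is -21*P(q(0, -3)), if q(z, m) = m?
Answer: -21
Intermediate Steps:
-21*P(q(0, -3)) = -21*(2 - 3)² = -21*(-1)² = -21*1 = -21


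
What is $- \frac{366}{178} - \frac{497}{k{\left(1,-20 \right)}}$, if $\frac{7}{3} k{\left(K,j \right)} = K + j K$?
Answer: $\frac{299200}{5073} \approx 58.979$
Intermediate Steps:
$k{\left(K,j \right)} = \frac{3 K}{7} + \frac{3 K j}{7}$ ($k{\left(K,j \right)} = \frac{3 \left(K + j K\right)}{7} = \frac{3 \left(K + K j\right)}{7} = \frac{3 K}{7} + \frac{3 K j}{7}$)
$- \frac{366}{178} - \frac{497}{k{\left(1,-20 \right)}} = - \frac{366}{178} - \frac{497}{\frac{3}{7} \cdot 1 \left(1 - 20\right)} = \left(-366\right) \frac{1}{178} - \frac{497}{\frac{3}{7} \cdot 1 \left(-19\right)} = - \frac{183}{89} - \frac{497}{- \frac{57}{7}} = - \frac{183}{89} - - \frac{3479}{57} = - \frac{183}{89} + \frac{3479}{57} = \frac{299200}{5073}$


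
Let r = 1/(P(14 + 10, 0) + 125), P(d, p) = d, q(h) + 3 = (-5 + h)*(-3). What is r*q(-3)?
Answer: 21/149 ≈ 0.14094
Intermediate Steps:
q(h) = 12 - 3*h (q(h) = -3 + (-5 + h)*(-3) = -3 + (15 - 3*h) = 12 - 3*h)
r = 1/149 (r = 1/((14 + 10) + 125) = 1/(24 + 125) = 1/149 ≈ 0.0067114)
r*q(-3) = (12 - 3*(-3))/149 = (12 + 9)/149 = (1/149)*21 = 21/149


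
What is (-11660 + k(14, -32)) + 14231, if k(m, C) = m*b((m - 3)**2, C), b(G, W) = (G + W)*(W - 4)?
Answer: -42285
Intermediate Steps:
b(G, W) = (-4 + W)*(G + W) (b(G, W) = (G + W)*(-4 + W) = (-4 + W)*(G + W))
k(m, C) = m*(C**2 - 4*C - 4*(-3 + m)**2 + C*(-3 + m)**2) (k(m, C) = m*(C**2 - 4*(m - 3)**2 - 4*C + (m - 3)**2*C) = m*(C**2 - 4*(-3 + m)**2 - 4*C + (-3 + m)**2*C) = m*(C**2 - 4*(-3 + m)**2 - 4*C + C*(-3 + m)**2) = m*(C**2 - 4*C - 4*(-3 + m)**2 + C*(-3 + m)**2))
(-11660 + k(14, -32)) + 14231 = (-11660 + 14*((-32)**2 - 4*(-32) - 4*(-3 + 14)**2 - 32*(-3 + 14)**2)) + 14231 = (-11660 + 14*(1024 + 128 - 4*11**2 - 32*11**2)) + 14231 = (-11660 + 14*(1024 + 128 - 4*121 - 32*121)) + 14231 = (-11660 + 14*(1024 + 128 - 484 - 3872)) + 14231 = (-11660 + 14*(-3204)) + 14231 = (-11660 - 44856) + 14231 = -56516 + 14231 = -42285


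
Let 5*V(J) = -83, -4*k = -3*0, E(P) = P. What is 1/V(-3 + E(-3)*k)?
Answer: -5/83 ≈ -0.060241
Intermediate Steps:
k = 0 (k = -(-3)*0/4 = -¼*0 = 0)
V(J) = -83/5 (V(J) = (⅕)*(-83) = -83/5)
1/V(-3 + E(-3)*k) = 1/(-83/5) = -5/83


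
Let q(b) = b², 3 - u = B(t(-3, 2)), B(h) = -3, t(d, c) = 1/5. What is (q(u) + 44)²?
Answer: 6400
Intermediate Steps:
t(d, c) = ⅕ (t(d, c) = 1*(⅕) = ⅕)
u = 6 (u = 3 - 1*(-3) = 3 + 3 = 6)
(q(u) + 44)² = (6² + 44)² = (36 + 44)² = 80² = 6400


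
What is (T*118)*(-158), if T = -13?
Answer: 242372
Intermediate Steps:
(T*118)*(-158) = -13*118*(-158) = -1534*(-158) = 242372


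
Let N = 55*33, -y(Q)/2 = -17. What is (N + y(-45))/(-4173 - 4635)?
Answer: -1849/8808 ≈ -0.20992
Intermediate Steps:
y(Q) = 34 (y(Q) = -2*(-17) = 34)
N = 1815
(N + y(-45))/(-4173 - 4635) = (1815 + 34)/(-4173 - 4635) = 1849/(-8808) = 1849*(-1/8808) = -1849/8808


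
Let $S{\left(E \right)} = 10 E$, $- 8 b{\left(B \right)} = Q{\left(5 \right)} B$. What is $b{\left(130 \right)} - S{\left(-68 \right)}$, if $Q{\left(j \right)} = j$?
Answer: $\frac{2395}{4} \approx 598.75$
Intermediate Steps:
$b{\left(B \right)} = - \frac{5 B}{8}$
$b{\left(130 \right)} - S{\left(-68 \right)} = \left(- \frac{5}{8}\right) 130 - 10 \left(-68\right) = - \frac{325}{4} - -680 = - \frac{325}{4} + 680 = \frac{2395}{4}$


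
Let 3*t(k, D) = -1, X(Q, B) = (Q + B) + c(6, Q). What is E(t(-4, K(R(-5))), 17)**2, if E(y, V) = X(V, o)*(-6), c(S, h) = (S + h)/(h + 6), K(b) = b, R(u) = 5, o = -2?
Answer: 9216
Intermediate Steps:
c(S, h) = (S + h)/(6 + h)
X(Q, B) = 1 + B + Q (X(Q, B) = (Q + B) + (6 + Q)/(6 + Q) = (B + Q) + 1 = 1 + B + Q)
t(k, D) = -1/3 (t(k, D) = (1/3)*(-1) = -1/3)
E(y, V) = 6 - 6*V (E(y, V) = (1 - 2 + V)*(-6) = (-1 + V)*(-6) = 6 - 6*V)
E(t(-4, K(R(-5))), 17)**2 = (6 - 6*17)**2 = (6 - 102)**2 = (-96)**2 = 9216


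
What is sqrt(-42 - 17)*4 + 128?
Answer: 128 + 4*I*sqrt(59) ≈ 128.0 + 30.725*I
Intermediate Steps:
sqrt(-42 - 17)*4 + 128 = sqrt(-59)*4 + 128 = (I*sqrt(59))*4 + 128 = 4*I*sqrt(59) + 128 = 128 + 4*I*sqrt(59)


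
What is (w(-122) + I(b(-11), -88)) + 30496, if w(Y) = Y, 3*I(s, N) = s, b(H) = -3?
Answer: 30373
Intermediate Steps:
I(s, N) = s/3
(w(-122) + I(b(-11), -88)) + 30496 = (-122 + (⅓)*(-3)) + 30496 = (-122 - 1) + 30496 = -123 + 30496 = 30373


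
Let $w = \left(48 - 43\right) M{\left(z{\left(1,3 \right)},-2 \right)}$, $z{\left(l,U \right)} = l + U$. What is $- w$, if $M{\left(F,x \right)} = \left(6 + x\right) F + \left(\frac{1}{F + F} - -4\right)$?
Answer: $- \frac{805}{8} \approx -100.63$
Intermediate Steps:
$z{\left(l,U \right)} = U + l$
$M{\left(F,x \right)} = 4 + \frac{1}{2 F} + F \left(6 + x\right)$ ($M{\left(F,x \right)} = F \left(6 + x\right) + \left(\frac{1}{2 F} + 4\right) = F \left(6 + x\right) + \left(4 + \frac{1}{2 F}\right) = 4 + \frac{1}{2 F} + F \left(6 + x\right)$)
$w = \frac{805}{8}$ ($w = \left(48 - 43\right) \left(4 + \frac{1}{2 \left(3 + 1\right)} + 6 \left(3 + 1\right) + \left(3 + 1\right) \left(-2\right)\right) = 5 \left(4 + \frac{1}{2 \cdot 4} + 6 \cdot 4 + 4 \left(-2\right)\right) = 5 \left(4 + \frac{1}{2} \cdot \frac{1}{4} + 24 - 8\right) = 5 \left(4 + \frac{1}{8} + 24 - 8\right) = 5 \cdot \frac{161}{8} = \frac{805}{8} \approx 100.63$)
$- w = \left(-1\right) \frac{805}{8} = - \frac{805}{8}$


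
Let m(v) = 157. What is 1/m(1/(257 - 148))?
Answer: 1/157 ≈ 0.0063694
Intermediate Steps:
1/m(1/(257 - 148)) = 1/157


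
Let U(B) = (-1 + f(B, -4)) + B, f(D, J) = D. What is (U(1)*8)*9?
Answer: 72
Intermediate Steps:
U(B) = -1 + 2*B (U(B) = (-1 + B) + B = -1 + 2*B)
(U(1)*8)*9 = ((-1 + 2*1)*8)*9 = ((-1 + 2)*8)*9 = (1*8)*9 = 8*9 = 72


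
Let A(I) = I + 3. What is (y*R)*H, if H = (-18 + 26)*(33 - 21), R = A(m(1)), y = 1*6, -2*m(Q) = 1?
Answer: 1440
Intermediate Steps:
m(Q) = -½ (m(Q) = -½*1 = -½)
A(I) = 3 + I
y = 6
R = 5/2 (R = 3 - ½ = 5/2 ≈ 2.5000)
H = 96 (H = 8*12 = 96)
(y*R)*H = (6*(5/2))*96 = 15*96 = 1440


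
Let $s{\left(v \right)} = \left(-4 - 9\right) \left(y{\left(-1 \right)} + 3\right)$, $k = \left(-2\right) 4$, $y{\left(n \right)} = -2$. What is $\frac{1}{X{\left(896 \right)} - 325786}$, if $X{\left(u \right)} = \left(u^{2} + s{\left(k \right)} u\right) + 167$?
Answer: $\frac{1}{465549} \approx 2.148 \cdot 10^{-6}$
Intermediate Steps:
$k = -8$
$s{\left(v \right)} = -13$ ($s{\left(v \right)} = \left(-4 - 9\right) \left(-2 + 3\right) = \left(-13\right) 1 = -13$)
$X{\left(u \right)} = 167 + u^{2} - 13 u$ ($X{\left(u \right)} = \left(u^{2} - 13 u\right) + 167 = 167 + u^{2} - 13 u$)
$\frac{1}{X{\left(896 \right)} - 325786} = \frac{1}{\left(167 + 896^{2} - 11648\right) - 325786} = \frac{1}{\left(167 + 802816 - 11648\right) - 325786} = \frac{1}{791335 - 325786} = \frac{1}{465549}$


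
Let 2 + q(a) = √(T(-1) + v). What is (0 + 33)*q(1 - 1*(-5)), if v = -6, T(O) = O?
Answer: -66 + 33*I*√7 ≈ -66.0 + 87.31*I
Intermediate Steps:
q(a) = -2 + I*√7 (q(a) = -2 + √(-1 - 6) = -2 + √(-7) = -2 + I*√7)
(0 + 33)*q(1 - 1*(-5)) = (0 + 33)*(-2 + I*√7) = 33*(-2 + I*√7) = -66 + 33*I*√7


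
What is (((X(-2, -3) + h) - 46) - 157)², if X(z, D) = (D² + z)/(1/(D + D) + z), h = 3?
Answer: 6980164/169 ≈ 41303.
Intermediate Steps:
X(z, D) = (z + D²)/(z + 1/(2*D)) (X(z, D) = (z + D²)/(1/(2*D) + z) = (z + D²)/(z + 1/(2*D)))
(((X(-2, -3) + h) - 46) - 157)² = (((2*(-3)*(-2 + (-3)²)/(1 + 2*(-3)*(-2)) + 3) - 46) - 157)² = (((2*(-3)*(-2 + 9)/(1 + 12) + 3) - 46) - 157)² = (((2*(-3)*7/13 + 3) - 46) - 157)² = (((2*(-3)*(1/13)*7 + 3) - 46) - 157)² = (((-42/13 + 3) - 46) - 157)² = ((-3/13 - 46) - 157)² = (-601/13 - 157)² = (-2642/13)² = 6980164/169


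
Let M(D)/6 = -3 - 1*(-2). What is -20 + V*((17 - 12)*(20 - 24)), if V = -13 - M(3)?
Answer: 120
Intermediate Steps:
M(D) = -6 (M(D) = 6*(-3 - 1*(-2)) = 6*(-3 + 2) = 6*(-1) = -6)
V = -7 (V = -13 - 1*(-6) = -13 + 6 = -7)
-20 + V*((17 - 12)*(20 - 24)) = -20 - 7*(17 - 12)*(20 - 24) = -20 - 35*(-4) = -20 - 7*(-20) = -20 + 140 = 120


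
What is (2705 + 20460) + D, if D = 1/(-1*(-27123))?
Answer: 628304296/27123 ≈ 23165.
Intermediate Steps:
D = 1/27123 ≈ 3.6869e-5
(2705 + 20460) + D = (2705 + 20460) + 1/27123 = 23165 + 1/27123 = 628304296/27123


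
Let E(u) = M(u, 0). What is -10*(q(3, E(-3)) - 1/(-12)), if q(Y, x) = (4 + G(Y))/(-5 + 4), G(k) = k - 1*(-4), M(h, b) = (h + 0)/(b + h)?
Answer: 655/6 ≈ 109.17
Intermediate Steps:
M(h, b) = h/(b + h)
E(u) = 1 (E(u) = u/(0 + u) = u/u = 1)
G(k) = 4 + k (G(k) = k + 4 = 4 + k)
q(Y, x) = -8 - Y (q(Y, x) = (4 + (4 + Y))/(-5 + 4) = (8 + Y)/(-1) = (8 + Y)*(-1) = -8 - Y)
-10*(q(3, E(-3)) - 1/(-12)) = -10*((-8 - 1*3) - 1/(-12)) = -10*((-8 - 3) - 1*(-1/12)) = -10*(-11 + 1/12) = -10*(-131/12) = 655/6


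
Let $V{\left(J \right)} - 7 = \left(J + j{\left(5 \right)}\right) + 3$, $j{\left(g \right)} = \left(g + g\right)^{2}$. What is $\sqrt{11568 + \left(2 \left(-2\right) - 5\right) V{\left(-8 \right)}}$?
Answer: $5 \sqrt{426} \approx 103.2$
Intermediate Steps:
$j{\left(g \right)} = 4 g^{2}$ ($j{\left(g \right)} = \left(2 g\right)^{2} = 4 g^{2}$)
$V{\left(J \right)} = 110 + J$ ($V{\left(J \right)} = 7 + \left(\left(J + 4 \cdot 5^{2}\right) + 3\right) = 7 + \left(\left(J + 4 \cdot 25\right) + 3\right) = 7 + \left(\left(J + 100\right) + 3\right) = 7 + \left(\left(100 + J\right) + 3\right) = 7 + \left(103 + J\right) = 110 + J$)
$\sqrt{11568 + \left(2 \left(-2\right) - 5\right) V{\left(-8 \right)}} = \sqrt{11568 + \left(2 \left(-2\right) - 5\right) \left(110 - 8\right)} = \sqrt{11568 + \left(-4 - 5\right) 102} = \sqrt{11568 - 918} = \sqrt{10650} = 5 \sqrt{426}$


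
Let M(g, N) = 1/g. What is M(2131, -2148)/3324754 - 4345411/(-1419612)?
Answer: 15393728785158863/5029011549689844 ≈ 3.0610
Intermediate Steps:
M(2131, -2148)/3324754 - 4345411/(-1419612) = 1/(2131*3324754) - 4345411/(-1419612) = (1/2131)*(1/3324754) - 4345411*(-1/1419612) = 1/7085050774 + 4345411/1419612 = 15393728785158863/5029011549689844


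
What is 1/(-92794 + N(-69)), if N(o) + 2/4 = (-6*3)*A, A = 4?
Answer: -2/185733 ≈ -1.0768e-5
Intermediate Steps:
N(o) = -145/2 (N(o) = -1/2 - 6*3*4 = -1/2 - 18*4 = -1/2 - 72 = -145/2)
1/(-92794 + N(-69)) = 1/(-92794 - 145/2) = 1/(-185733/2) = -2/185733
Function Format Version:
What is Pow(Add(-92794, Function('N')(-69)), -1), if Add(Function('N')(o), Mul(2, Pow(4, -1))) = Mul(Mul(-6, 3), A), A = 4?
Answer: Rational(-2, 185733) ≈ -1.0768e-5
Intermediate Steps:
Function('N')(o) = Rational(-145, 2) (Function('N')(o) = Add(Rational(-1, 2), Mul(Mul(-6, 3), 4)) = Add(Rational(-1, 2), Mul(-18, 4)) = Add(Rational(-1, 2), -72) = Rational(-145, 2))
Pow(Add(-92794, Function('N')(-69)), -1) = Pow(Add(-92794, Rational(-145, 2)), -1) = Pow(Rational(-185733, 2), -1) = Rational(-2, 185733)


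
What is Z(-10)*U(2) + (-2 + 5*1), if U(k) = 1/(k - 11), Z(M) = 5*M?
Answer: 77/9 ≈ 8.5556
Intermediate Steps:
U(k) = 1/(-11 + k)
Z(-10)*U(2) + (-2 + 5*1) = (5*(-10))/(-11 + 2) + (-2 + 5*1) = -50/(-9) + (-2 + 5) = -50*(-⅑) + 3 = 50/9 + 3 = 77/9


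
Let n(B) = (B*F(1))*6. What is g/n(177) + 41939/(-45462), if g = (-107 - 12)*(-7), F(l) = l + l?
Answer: -8534765/16093548 ≈ -0.53032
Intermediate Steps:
F(l) = 2*l
g = 833 (g = -119*(-7) = 833)
n(B) = 12*B (n(B) = (B*(2*1))*6 = (B*2)*6 = (2*B)*6 = 12*B)
g/n(177) + 41939/(-45462) = 833/((12*177)) + 41939/(-45462) = 833/2124 + 41939*(-1/45462) = 833*(1/2124) - 41939/45462 = 833/2124 - 41939/45462 = -8534765/16093548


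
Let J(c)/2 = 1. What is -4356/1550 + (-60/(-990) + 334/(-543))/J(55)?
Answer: -4764198/1543025 ≈ -3.0876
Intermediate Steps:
J(c) = 2 (J(c) = 2*1 = 2)
-4356/1550 + (-60/(-990) + 334/(-543))/J(55) = -4356/1550 + (-60/(-990) + 334/(-543))/2 = -4356*1/1550 + (-60*(-1/990) + 334*(-1/543))*(1/2) = -2178/775 + (2/33 - 334/543)*(1/2) = -2178/775 - 1104/1991*1/2 = -2178/775 - 552/1991 = -4764198/1543025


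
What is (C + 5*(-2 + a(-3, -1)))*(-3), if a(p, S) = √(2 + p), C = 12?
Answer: -6 - 15*I ≈ -6.0 - 15.0*I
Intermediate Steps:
(C + 5*(-2 + a(-3, -1)))*(-3) = (12 + 5*(-2 + √(2 - 3)))*(-3) = (12 + 5*(-2 + √(-1)))*(-3) = (12 + 5*(-2 + I))*(-3) = (12 + (-10 + 5*I))*(-3) = (2 + 5*I)*(-3) = -6 - 15*I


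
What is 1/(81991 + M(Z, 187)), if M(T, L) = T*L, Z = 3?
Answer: 1/82552 ≈ 1.2114e-5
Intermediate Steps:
M(T, L) = L*T
1/(81991 + M(Z, 187)) = 1/(81991 + 187*3) = 1/(81991 + 561) = 1/82552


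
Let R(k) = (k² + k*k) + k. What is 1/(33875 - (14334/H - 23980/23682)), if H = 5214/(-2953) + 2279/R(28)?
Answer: 18846810537/1438385031583577 ≈ 1.3103e-5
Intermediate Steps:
R(k) = k + 2*k² (R(k) = (k² + k²) + k = 2*k² + k = k + 2*k²)
H = -1591657/4712988 (H = 5214/(-2953) + 2279/((28*(1 + 2*28))) = 5214*(-1/2953) + 2279/((28*(1 + 56))) = -5214/2953 + 2279/((28*57)) = -5214/2953 + 2279/1596 = -1591657/4712988 ≈ -0.33772)
1/(33875 - (14334/H - 23980/23682)) = 1/(33875 - (14334/(-1591657/4712988) - 23980/23682)) = 1/(33875 - (14334*(-4712988/1591657) - 23980*1/23682)) = 1/(33875 - (-67555969992/1591657 - 11990/11841)) = 1/(33875 - 1*(-799949324642702/18846810537)) = 1/(33875 + 799949324642702/18846810537) = 1/(1438385031583577/18846810537) = 18846810537/1438385031583577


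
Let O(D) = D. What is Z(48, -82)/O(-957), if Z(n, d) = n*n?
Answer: -768/319 ≈ -2.4075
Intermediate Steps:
Z(n, d) = n**2
Z(48, -82)/O(-957) = 48**2/(-957) = 2304*(-1/957) = -768/319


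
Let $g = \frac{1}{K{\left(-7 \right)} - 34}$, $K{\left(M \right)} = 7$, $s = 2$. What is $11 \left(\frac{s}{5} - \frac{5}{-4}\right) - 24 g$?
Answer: $\frac{3427}{180} \approx 19.039$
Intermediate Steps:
$g = - \frac{1}{27}$ ($g = \frac{1}{7 - 34} = \frac{1}{-27} = - \frac{1}{27} \approx -0.037037$)
$11 \left(\frac{s}{5} - \frac{5}{-4}\right) - 24 g = 11 \left(\frac{2}{5} - \frac{5}{-4}\right) - - \frac{8}{9} = 11 \left(2 \cdot \frac{1}{5} - - \frac{5}{4}\right) + \frac{8}{9} = 11 \left(\frac{2}{5} + \frac{5}{4}\right) + \frac{8}{9} = 11 \cdot \frac{33}{20} + \frac{8}{9} = \frac{363}{20} + \frac{8}{9} = \frac{3427}{180}$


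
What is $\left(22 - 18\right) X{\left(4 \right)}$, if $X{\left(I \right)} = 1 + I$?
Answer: $20$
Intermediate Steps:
$\left(22 - 18\right) X{\left(4 \right)} = \left(22 - 18\right) \left(1 + 4\right) = 4 \cdot 5 = 20$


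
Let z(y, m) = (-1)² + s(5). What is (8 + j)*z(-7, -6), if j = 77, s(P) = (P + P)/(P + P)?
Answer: 170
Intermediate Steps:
s(P) = 1 (s(P) = (2*P)/((2*P)) = (2*P)*(1/(2*P)) = 1)
z(y, m) = 2 (z(y, m) = (-1)² + 1 = 1 + 1 = 2)
(8 + j)*z(-7, -6) = (8 + 77)*2 = 85*2 = 170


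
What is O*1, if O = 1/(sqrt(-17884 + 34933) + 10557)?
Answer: 3519/37144400 - sqrt(17049)/111433200 ≈ 9.3567e-5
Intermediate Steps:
O = 1/(10557 + sqrt(17049)) (O = 1/(sqrt(17049) + 10557) = 1/(10557 + sqrt(17049)) ≈ 9.3567e-5)
O*1 = (3519/37144400 - sqrt(17049)/111433200)*1 = 3519/37144400 - sqrt(17049)/111433200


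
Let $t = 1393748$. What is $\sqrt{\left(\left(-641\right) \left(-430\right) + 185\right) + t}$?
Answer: $3 \sqrt{185507} \approx 1292.1$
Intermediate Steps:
$\sqrt{\left(\left(-641\right) \left(-430\right) + 185\right) + t} = \sqrt{\left(\left(-641\right) \left(-430\right) + 185\right) + 1393748} = \sqrt{\left(275630 + 185\right) + 1393748} = \sqrt{275815 + 1393748} = \sqrt{1669563} = 3 \sqrt{185507}$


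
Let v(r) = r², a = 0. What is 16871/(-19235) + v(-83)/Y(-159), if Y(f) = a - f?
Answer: 129827426/3058365 ≈ 42.450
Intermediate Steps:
Y(f) = -f (Y(f) = 0 - f = -f)
16871/(-19235) + v(-83)/Y(-159) = 16871/(-19235) + (-83)²/((-1*(-159))) = 16871*(-1/19235) + 6889/159 = -16871/19235 + 6889*(1/159) = -16871/19235 + 6889/159 = 129827426/3058365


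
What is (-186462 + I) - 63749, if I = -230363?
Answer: -480574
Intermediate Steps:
(-186462 + I) - 63749 = (-186462 - 230363) - 63749 = -416825 - 63749 = -480574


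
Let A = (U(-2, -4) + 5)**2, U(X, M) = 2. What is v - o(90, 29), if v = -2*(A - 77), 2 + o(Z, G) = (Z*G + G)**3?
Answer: -18378843061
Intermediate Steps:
o(Z, G) = -2 + (G + G*Z)**3 (o(Z, G) = -2 + (Z*G + G)**3 = -2 + (G*Z + G)**3 = -2 + (G + G*Z)**3)
A = 49 (A = (2 + 5)**2 = 7**2 = 49)
v = 56 (v = -2*(49 - 77) = -2*(-28) = 56)
v - o(90, 29) = 56 - (-2 + 29**3*(1 + 90)**3) = 56 - (-2 + 24389*91**3) = 56 - (-2 + 24389*753571) = 56 - (-2 + 18378843119) = 56 - 1*18378843117 = 56 - 18378843117 = -18378843061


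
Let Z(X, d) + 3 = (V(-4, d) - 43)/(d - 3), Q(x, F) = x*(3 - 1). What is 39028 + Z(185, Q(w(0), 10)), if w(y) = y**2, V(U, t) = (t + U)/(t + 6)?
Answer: 351356/9 ≈ 39040.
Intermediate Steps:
V(U, t) = (U + t)/(6 + t)
Q(x, F) = 2*x (Q(x, F) = x*2 = 2*x)
Z(X, d) = -3 + (-43 + (-4 + d)/(6 + d))/(-3 + d) (Z(X, d) = -3 + ((-4 + d)/(6 + d) - 43)/(d - 3) = -3 + (-43 + (-4 + d)/(6 + d))/(-3 + d))
39028 + Z(185, Q(w(0), 10)) = 39028 + (-4 + 2*0**2 - (6 + 2*0**2)*(34 + 3*(2*0**2)))/((-3 + 2*0**2)*(6 + 2*0**2)) = 39028 + (-4 + 2*0 - (6 + 2*0)*(34 + 3*(2*0)))/((-3 + 2*0)*(6 + 2*0)) = 39028 + (-4 + 0 - (6 + 0)*(34 + 3*0))/((-3 + 0)*(6 + 0)) = 39028 + (-4 + 0 - 1*6*(34 + 0))/(-3*6) = 39028 - 1/3*1/6*(-4 + 0 - 1*6*34) = 39028 - 1/3*1/6*(-4 + 0 - 204) = 39028 - 1/3*1/6*(-208) = 39028 + 104/9 = 351356/9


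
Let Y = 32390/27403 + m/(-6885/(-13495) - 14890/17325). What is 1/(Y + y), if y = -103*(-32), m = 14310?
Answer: -1335923653/50330713522472 ≈ -2.6543e-5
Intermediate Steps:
y = 3296
Y = -54733917882760/1335923653 (Y = 32390/27403 + 14310/(-6885/(-13495) - 14890/17325) = 32390*(1/27403) + 14310/(-6885*(-1/13495) - 14890*1/17325) = 32390/27403 + 14310/(1377/2699 - 2978/3465) = 32390/27403 + 14310/(-3266317/9352035) = 32390/27403 + 14310*(-9352035/3266317) = 32390/27403 - 133827620850/3266317 = -54733917882760/1335923653 ≈ -40971.)
1/(Y + y) = 1/(-54733917882760/1335923653 + 3296) = 1/(-50330713522472/1335923653) = -1335923653/50330713522472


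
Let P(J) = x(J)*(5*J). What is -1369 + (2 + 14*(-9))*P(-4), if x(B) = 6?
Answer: 13511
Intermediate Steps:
P(J) = 30*J (P(J) = 6*(5*J) = 30*J)
-1369 + (2 + 14*(-9))*P(-4) = -1369 + (2 + 14*(-9))*(30*(-4)) = -1369 + (2 - 126)*(-120) = -1369 - 124*(-120) = -1369 + 14880 = 13511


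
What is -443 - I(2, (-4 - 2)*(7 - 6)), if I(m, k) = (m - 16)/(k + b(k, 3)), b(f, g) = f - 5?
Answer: -7545/17 ≈ -443.82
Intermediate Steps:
b(f, g) = -5 + f
I(m, k) = (-16 + m)/(-5 + 2*k) (I(m, k) = (m - 16)/(k + (-5 + k)) = (-16 + m)/(-5 + 2*k))
-443 - I(2, (-4 - 2)*(7 - 6)) = -443 - (-16 + 2)/(-5 + 2*((-4 - 2)*(7 - 6))) = -443 - (-14)/(-5 + 2*(-6*1)) = -443 - (-14)/(-5 + 2*(-6)) = -443 - (-14)/(-5 - 12) = -443 - (-14)/(-17) = -443 - (-1)*(-14)/17 = -443 - 1*14/17 = -443 - 14/17 = -7545/17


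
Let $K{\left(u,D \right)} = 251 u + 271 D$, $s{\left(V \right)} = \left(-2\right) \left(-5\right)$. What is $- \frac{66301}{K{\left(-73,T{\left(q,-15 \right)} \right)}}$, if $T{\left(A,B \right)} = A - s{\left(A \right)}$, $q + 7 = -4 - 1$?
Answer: $\frac{66301}{24285} \approx 2.7301$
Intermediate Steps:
$s{\left(V \right)} = 10$
$q = -12$ ($q = -7 - 5 = -12$)
$T{\left(A,B \right)} = -10 + A$ ($T{\left(A,B \right)} = A - 10 = -10 + A$)
$- \frac{66301}{K{\left(-73,T{\left(q,-15 \right)} \right)}} = - \frac{66301}{251 \left(-73\right) + 271 \left(-10 - 12\right)} = - \frac{66301}{-18323 + 271 \left(-22\right)} = - \frac{66301}{-18323 - 5962} = - \frac{66301}{-24285} = \left(-66301\right) \left(- \frac{1}{24285}\right) = \frac{66301}{24285}$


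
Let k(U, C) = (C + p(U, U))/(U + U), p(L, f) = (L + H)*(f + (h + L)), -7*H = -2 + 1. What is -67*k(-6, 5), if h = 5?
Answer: 1541/6 ≈ 256.83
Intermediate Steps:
H = ⅐ (H = -(-2 + 1)/7 = -⅐*(-1) = ⅐ ≈ 0.14286)
p(L, f) = (⅐ + L)*(5 + L + f) (p(L, f) = (L + ⅐)*(f + (5 + L)) = (⅐ + L)*(5 + L + f))
k(U, C) = (5/7 + C + 2*U² + 37*U/7)/(2*U) (k(U, C) = (C + (5/7 + U² + U/7 + 36*U/7 + U*U))/(U + U) = (C + (5/7 + U² + U/7 + 36*U/7 + U²))/((2*U)) = (C + (5/7 + 2*U² + 37*U/7))*(1/(2*U)) = (5/7 + C + 2*U² + 37*U/7)*(1/(2*U)) = (5/7 + C + 2*U² + 37*U/7)/(2*U))
-67*k(-6, 5) = -67*(37/14 - 6 + (5/14)/(-6) + (½)*5/(-6)) = -67*(37/14 - 6 + (5/14)*(-⅙) + (½)*5*(-⅙)) = -67*(37/14 - 6 - 5/84 - 5/12) = -67*(-23/6) = 1541/6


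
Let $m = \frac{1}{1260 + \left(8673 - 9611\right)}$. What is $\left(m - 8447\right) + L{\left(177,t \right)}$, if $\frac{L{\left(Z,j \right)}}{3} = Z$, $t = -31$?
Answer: $- \frac{2548951}{322} \approx -7916.0$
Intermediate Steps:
$L{\left(Z,j \right)} = 3 Z$
$m = \frac{1}{322}$ ($m = \frac{1}{1260 - 938} = \frac{1}{322} \approx 0.0031056$)
$\left(m - 8447\right) + L{\left(177,t \right)} = \left(\frac{1}{322} - 8447\right) + 3 \cdot 177 = - \frac{2719933}{322} + 531 = - \frac{2548951}{322}$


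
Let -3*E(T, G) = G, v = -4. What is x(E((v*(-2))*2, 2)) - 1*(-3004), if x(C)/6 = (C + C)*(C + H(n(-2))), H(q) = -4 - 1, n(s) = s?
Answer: 9148/3 ≈ 3049.3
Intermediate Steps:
E(T, G) = -G/3
H(q) = -5
x(C) = 12*C*(-5 + C) (x(C) = 6*((C + C)*(C - 5)) = 6*((2*C)*(-5 + C)) = 6*(2*C*(-5 + C)) = 12*C*(-5 + C))
x(E((v*(-2))*2, 2)) - 1*(-3004) = 12*(-⅓*2)*(-5 - ⅓*2) - 1*(-3004) = 12*(-⅔)*(-5 - ⅔) + 3004 = 12*(-⅔)*(-17/3) + 3004 = 136/3 + 3004 = 9148/3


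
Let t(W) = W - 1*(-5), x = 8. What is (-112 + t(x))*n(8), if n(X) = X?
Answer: -792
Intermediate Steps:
t(W) = 5 + W (t(W) = W + 5 = 5 + W)
(-112 + t(x))*n(8) = (-112 + (5 + 8))*8 = (-112 + 13)*8 = -99*8 = -792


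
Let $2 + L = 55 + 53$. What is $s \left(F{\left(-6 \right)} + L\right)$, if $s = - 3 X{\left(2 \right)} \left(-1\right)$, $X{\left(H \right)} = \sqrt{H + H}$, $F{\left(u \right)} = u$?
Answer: $600$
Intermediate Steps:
$X{\left(H \right)} = \sqrt{2} \sqrt{H}$ ($X{\left(H \right)} = \sqrt{2 H} = \sqrt{2} \sqrt{H}$)
$L = 106$ ($L = -2 + \left(55 + 53\right) = -2 + 108 = 106$)
$s = 6$ ($s = - 3 \sqrt{2} \sqrt{2} \left(-1\right) = \left(-3\right) 2 \left(-1\right) = \left(-6\right) \left(-1\right) = 6$)
$s \left(F{\left(-6 \right)} + L\right) = 6 \left(-6 + 106\right) = 6 \cdot 100 = 600$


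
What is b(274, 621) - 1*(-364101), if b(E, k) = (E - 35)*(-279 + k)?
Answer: 445839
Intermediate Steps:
b(E, k) = (-279 + k)*(-35 + E) (b(E, k) = (-35 + E)*(-279 + k) = (-279 + k)*(-35 + E))
b(274, 621) - 1*(-364101) = (9765 - 279*274 - 35*621 + 274*621) - 1*(-364101) = (9765 - 76446 - 21735 + 170154) + 364101 = 81738 + 364101 = 445839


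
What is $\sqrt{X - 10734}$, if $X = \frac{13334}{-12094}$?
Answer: $\frac{i \sqrt{392542002755}}{6047} \approx 103.61 i$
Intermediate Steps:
$X = - \frac{6667}{6047}$ ($X = 13334 \left(- \frac{1}{12094}\right) = - \frac{6667}{6047} \approx -1.1025$)
$\sqrt{X - 10734} = \sqrt{- \frac{6667}{6047} - 10734} = \sqrt{- \frac{64915165}{6047}} = \frac{i \sqrt{392542002755}}{6047}$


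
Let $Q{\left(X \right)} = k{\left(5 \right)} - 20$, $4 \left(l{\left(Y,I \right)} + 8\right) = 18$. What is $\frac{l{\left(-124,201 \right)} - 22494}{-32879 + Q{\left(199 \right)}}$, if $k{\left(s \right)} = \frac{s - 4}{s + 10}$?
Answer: $\frac{674925}{986968} \approx 0.68384$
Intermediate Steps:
$k{\left(s \right)} = \frac{-4 + s}{10 + s}$
$l{\left(Y,I \right)} = - \frac{7}{2}$ ($l{\left(Y,I \right)} = -8 + \frac{1}{4} \cdot 18 = -8 + \frac{9}{2} = - \frac{7}{2}$)
$Q{\left(X \right)} = - \frac{299}{15}$ ($Q{\left(X \right)} = \frac{-4 + 5}{10 + 5} - 20 = \frac{1}{15} \cdot 1 - 20 = \frac{1}{15} - 20 = - \frac{299}{15}$)
$\frac{l{\left(-124,201 \right)} - 22494}{-32879 + Q{\left(199 \right)}} = \frac{- \frac{7}{2} - 22494}{-32879 - \frac{299}{15}} = - \frac{44995}{2 \left(- \frac{493484}{15}\right)} = \left(- \frac{44995}{2}\right) \left(- \frac{15}{493484}\right) = \frac{674925}{986968}$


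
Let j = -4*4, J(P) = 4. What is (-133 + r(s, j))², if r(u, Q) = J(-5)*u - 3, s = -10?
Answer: 30976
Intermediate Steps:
j = -16
r(u, Q) = -3 + 4*u (r(u, Q) = 4*u - 3 = -3 + 4*u)
(-133 + r(s, j))² = (-133 + (-3 + 4*(-10)))² = (-133 + (-3 - 40))² = (-133 - 43)² = (-176)² = 30976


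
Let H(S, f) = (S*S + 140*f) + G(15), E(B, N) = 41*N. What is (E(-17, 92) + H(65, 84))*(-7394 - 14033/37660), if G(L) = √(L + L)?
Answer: -5501772746261/37660 - 278472073*√30/37660 ≈ -1.4613e+8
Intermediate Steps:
G(L) = √2*√L (G(L) = √(2*L) = √2*√L)
H(S, f) = √30 + S² + 140*f (H(S, f) = (S*S + 140*f) + √2*√15 = (S² + 140*f) + √30 = √30 + S² + 140*f)
(E(-17, 92) + H(65, 84))*(-7394 - 14033/37660) = (41*92 + (√30 + 65² + 140*84))*(-7394 - 14033/37660) = (3772 + (√30 + 4225 + 11760))*(-7394 - 14033*1/37660) = (3772 + (15985 + √30))*(-7394 - 14033/37660) = (19757 + √30)*(-278472073/37660) = -5501772746261/37660 - 278472073*√30/37660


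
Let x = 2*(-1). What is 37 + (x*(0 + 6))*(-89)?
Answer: 1105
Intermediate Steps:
x = -2
37 + (x*(0 + 6))*(-89) = 37 - 2*(0 + 6)*(-89) = 37 - 2*6*(-89) = 37 - 12*(-89) = 37 + 1068 = 1105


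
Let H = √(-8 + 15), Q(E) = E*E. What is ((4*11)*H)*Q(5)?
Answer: 1100*√7 ≈ 2910.3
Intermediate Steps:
Q(E) = E²
H = √7 ≈ 2.6458
((4*11)*H)*Q(5) = ((4*11)*√7)*5² = (44*√7)*25 = 1100*√7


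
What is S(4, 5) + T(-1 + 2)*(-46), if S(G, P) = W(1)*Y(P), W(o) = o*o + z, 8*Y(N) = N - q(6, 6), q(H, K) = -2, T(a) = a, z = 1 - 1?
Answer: -361/8 ≈ -45.125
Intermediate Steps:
z = 0
Y(N) = ¼ + N/8 (Y(N) = (N - 1*(-2))/8 = (N + 2)/8 = (2 + N)/8 = ¼ + N/8)
W(o) = o² (W(o) = o*o + 0 = o² + 0 = o²)
S(G, P) = ¼ + P/8 (S(G, P) = 1²*(¼ + P/8) = 1*(¼ + P/8) = ¼ + P/8)
S(4, 5) + T(-1 + 2)*(-46) = (¼ + (⅛)*5) + (-1 + 2)*(-46) = (¼ + 5/8) + 1*(-46) = 7/8 - 46 = -361/8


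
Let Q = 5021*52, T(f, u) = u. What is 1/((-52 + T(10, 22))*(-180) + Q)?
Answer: 1/266492 ≈ 3.7525e-6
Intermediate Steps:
Q = 261092
1/((-52 + T(10, 22))*(-180) + Q) = 1/((-52 + 22)*(-180) + 261092) = 1/(-30*(-180) + 261092) = 1/(5400 + 261092) = 1/266492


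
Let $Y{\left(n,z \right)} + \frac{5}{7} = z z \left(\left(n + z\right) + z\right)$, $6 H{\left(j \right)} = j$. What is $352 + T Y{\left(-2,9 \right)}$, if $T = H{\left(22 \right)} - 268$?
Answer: $- \frac{7182739}{21} \approx -3.4204 \cdot 10^{5}$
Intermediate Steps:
$H{\left(j \right)} = \frac{j}{6}$
$Y{\left(n,z \right)} = - \frac{5}{7} + z^{2} \left(n + 2 z\right)$ ($Y{\left(n,z \right)} = - \frac{5}{7} + z z \left(\left(n + z\right) + z\right) = - \frac{5}{7} + z^{2} \left(n + 2 z\right)$)
$T = - \frac{793}{3}$ ($T = \frac{1}{6} \cdot 22 - 268 = \frac{11}{3} - 268 = - \frac{793}{3} \approx -264.33$)
$352 + T Y{\left(-2,9 \right)} = 352 - \frac{793 \left(- \frac{5}{7} + 2 \cdot 9^{3} - 2 \cdot 9^{2}\right)}{3} = 352 - \frac{793 \left(- \frac{5}{7} + 2 \cdot 729 - 162\right)}{3} = 352 - \frac{793 \left(- \frac{5}{7} + 1458 - 162\right)}{3} = 352 - \frac{7190131}{21} = - \frac{7182739}{21}$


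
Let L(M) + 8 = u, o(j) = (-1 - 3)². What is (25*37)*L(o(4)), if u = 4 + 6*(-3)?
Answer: -20350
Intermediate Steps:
o(j) = 16 (o(j) = (-4)² = 16)
u = -14 (u = 4 - 18 = -14)
L(M) = -22 (L(M) = -8 - 14 = -22)
(25*37)*L(o(4)) = (25*37)*(-22) = 925*(-22) = -20350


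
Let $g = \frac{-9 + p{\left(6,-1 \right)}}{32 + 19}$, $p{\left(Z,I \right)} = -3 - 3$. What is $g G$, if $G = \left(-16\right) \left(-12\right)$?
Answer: $- \frac{960}{17} \approx -56.471$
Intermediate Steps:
$p{\left(Z,I \right)} = -6$ ($p{\left(Z,I \right)} = -3 - 3 = -6$)
$G = 192$
$g = - \frac{5}{17}$ ($g = \frac{-9 - 6}{32 + 19} = - \frac{15}{51} = \left(-15\right) \frac{1}{51} = - \frac{5}{17} \approx -0.29412$)
$g G = \left(- \frac{5}{17}\right) 192 = - \frac{960}{17}$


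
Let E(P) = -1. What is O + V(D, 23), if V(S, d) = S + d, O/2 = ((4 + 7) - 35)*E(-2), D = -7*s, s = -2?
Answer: 85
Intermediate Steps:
D = 14 (D = -7*(-2) = 14)
O = 48 (O = 2*(((4 + 7) - 35)*(-1)) = 2*((11 - 35)*(-1)) = 2*(-24*(-1)) = 2*24 = 48)
O + V(D, 23) = 48 + (14 + 23) = 48 + 37 = 85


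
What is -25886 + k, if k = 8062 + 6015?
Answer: -11809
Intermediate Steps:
k = 14077
-25886 + k = -25886 + 14077 = -11809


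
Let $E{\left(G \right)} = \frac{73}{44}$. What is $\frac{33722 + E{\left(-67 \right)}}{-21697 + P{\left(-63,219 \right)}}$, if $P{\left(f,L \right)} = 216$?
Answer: $- \frac{1483841}{945164} \approx -1.5699$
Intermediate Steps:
$E{\left(G \right)} = \frac{73}{44}$ ($E{\left(G \right)} = 73 \cdot \frac{1}{44} = \frac{73}{44}$)
$\frac{33722 + E{\left(-67 \right)}}{-21697 + P{\left(-63,219 \right)}} = \frac{33722 + \frac{73}{44}}{-21697 + 216} = \frac{1483841}{44 \left(-21481\right)} = \frac{1483841}{44} \left(- \frac{1}{21481}\right) = - \frac{1483841}{945164}$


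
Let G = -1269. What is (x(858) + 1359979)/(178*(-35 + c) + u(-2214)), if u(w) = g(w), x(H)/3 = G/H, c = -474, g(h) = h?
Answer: -388952725/26545376 ≈ -14.652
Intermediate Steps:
x(H) = -3807/H (x(H) = 3*(-1269/H) = -3807/H)
u(w) = w
(x(858) + 1359979)/(178*(-35 + c) + u(-2214)) = (-3807/858 + 1359979)/(178*(-35 - 474) - 2214) = (-3807*1/858 + 1359979)/(178*(-509) - 2214) = (-1269/286 + 1359979)/(-90602 - 2214) = (388952725/286)/(-92816) = (388952725/286)*(-1/92816) = -388952725/26545376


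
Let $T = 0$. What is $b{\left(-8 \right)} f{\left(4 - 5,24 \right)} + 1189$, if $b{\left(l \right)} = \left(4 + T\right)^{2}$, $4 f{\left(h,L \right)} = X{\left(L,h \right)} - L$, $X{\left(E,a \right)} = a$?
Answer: $1089$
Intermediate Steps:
$f{\left(h,L \right)} = - \frac{L}{4} + \frac{h}{4}$ ($f{\left(h,L \right)} = \frac{h - L}{4} = - \frac{L}{4} + \frac{h}{4}$)
$b{\left(l \right)} = 16$ ($b{\left(l \right)} = \left(4 + 0\right)^{2} = 4^{2} = 16$)
$b{\left(-8 \right)} f{\left(4 - 5,24 \right)} + 1189 = 16 \left(\left(- \frac{1}{4}\right) 24 + \frac{4 - 5}{4}\right) + 1189 = 16 \left(-6 + \frac{4 - 5}{4}\right) + 1189 = 16 \left(-6 + \frac{1}{4} \left(-1\right)\right) + 1189 = 16 \left(-6 - \frac{1}{4}\right) + 1189 = 16 \left(- \frac{25}{4}\right) + 1189 = -100 + 1189 = 1089$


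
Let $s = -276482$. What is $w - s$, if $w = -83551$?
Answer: $192931$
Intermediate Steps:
$w - s = -83551 - -276482 = -83551 + 276482 = 192931$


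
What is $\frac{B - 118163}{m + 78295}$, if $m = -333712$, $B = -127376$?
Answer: $\frac{245539}{255417} \approx 0.96133$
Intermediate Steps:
$\frac{B - 118163}{m + 78295} = \frac{-127376 - 118163}{-333712 + 78295} = - \frac{245539}{-255417} = \left(-245539\right) \left(- \frac{1}{255417}\right) = \frac{245539}{255417}$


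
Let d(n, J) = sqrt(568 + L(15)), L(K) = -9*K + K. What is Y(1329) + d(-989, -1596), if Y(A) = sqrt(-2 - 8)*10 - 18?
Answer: -18 + 8*sqrt(7) + 10*I*sqrt(10) ≈ 3.166 + 31.623*I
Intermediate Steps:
L(K) = -8*K
Y(A) = -18 + 10*I*sqrt(10) (Y(A) = sqrt(-10)*10 - 18 = (I*sqrt(10))*10 - 18 = 10*I*sqrt(10) - 18 = -18 + 10*I*sqrt(10))
d(n, J) = 8*sqrt(7) (d(n, J) = sqrt(568 - 8*15) = sqrt(568 - 120) = sqrt(448) = 8*sqrt(7))
Y(1329) + d(-989, -1596) = (-18 + 10*I*sqrt(10)) + 8*sqrt(7) = -18 + 8*sqrt(7) + 10*I*sqrt(10)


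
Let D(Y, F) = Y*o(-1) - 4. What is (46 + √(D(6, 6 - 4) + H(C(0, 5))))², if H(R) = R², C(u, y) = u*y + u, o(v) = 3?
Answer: (46 + √14)² ≈ 2474.2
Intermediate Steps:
C(u, y) = u + u*y
D(Y, F) = -4 + 3*Y (D(Y, F) = Y*3 - 4 = 3*Y - 4 = -4 + 3*Y)
(46 + √(D(6, 6 - 4) + H(C(0, 5))))² = (46 + √((-4 + 3*6) + (0*(1 + 5))²))² = (46 + √((-4 + 18) + (0*6)²))² = (46 + √(14 + 0²))² = (46 + √(14 + 0))² = (46 + √14)²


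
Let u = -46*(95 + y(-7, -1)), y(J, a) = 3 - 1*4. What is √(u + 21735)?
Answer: √17411 ≈ 131.95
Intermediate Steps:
y(J, a) = -1 (y(J, a) = 3 - 4 = -1)
u = -4324 (u = -46*(95 - 1) = -46*94 = -4324)
√(u + 21735) = √(-4324 + 21735) = √17411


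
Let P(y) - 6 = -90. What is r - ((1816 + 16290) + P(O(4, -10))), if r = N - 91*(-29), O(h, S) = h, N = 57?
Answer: -15326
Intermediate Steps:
P(y) = -84 (P(y) = 6 - 90 = -84)
r = 2696 (r = 57 - 91*(-29) = 57 + 2639 = 2696)
r - ((1816 + 16290) + P(O(4, -10))) = 2696 - ((1816 + 16290) - 84) = 2696 - (18106 - 84) = 2696 - 1*18022 = 2696 - 18022 = -15326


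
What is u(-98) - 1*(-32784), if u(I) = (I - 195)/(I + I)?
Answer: 6425957/196 ≈ 32786.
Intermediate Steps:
u(I) = (-195 + I)/(2*I) (u(I) = (-195 + I)/((2*I)) = (-195 + I)*(1/(2*I)) = (-195 + I)/(2*I))
u(-98) - 1*(-32784) = (1/2)*(-195 - 98)/(-98) - 1*(-32784) = (1/2)*(-1/98)*(-293) + 32784 = 293/196 + 32784 = 6425957/196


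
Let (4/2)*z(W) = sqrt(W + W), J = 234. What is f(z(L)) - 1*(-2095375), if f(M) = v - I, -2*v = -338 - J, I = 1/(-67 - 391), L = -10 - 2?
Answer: 959812739/458 ≈ 2.0957e+6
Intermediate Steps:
L = -12
z(W) = sqrt(2)*sqrt(W)/2 (z(W) = sqrt(W + W)/2 = sqrt(2*W)/2 = (sqrt(2)*sqrt(W))/2 = sqrt(2)*sqrt(W)/2)
I = -1/458 (I = 1/(-458) = -1/458 ≈ -0.0021834)
v = 286 (v = -(-338 - 1*234)/2 = -(-338 - 234)/2 = -1/2*(-572) = 286)
f(M) = 130989/458 (f(M) = 286 - 1*(-1/458) = 286 + 1/458 = 130989/458)
f(z(L)) - 1*(-2095375) = 130989/458 - 1*(-2095375) = 130989/458 + 2095375 = 959812739/458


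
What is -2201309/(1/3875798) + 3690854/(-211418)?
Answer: -901891113832839065/105709 ≈ -8.5318e+12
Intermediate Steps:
-2201309/(1/3875798) + 3690854/(-211418) = -2201309/1/3875798 + 3690854*(-1/211418) = -2201309*3875798 - 1845427/105709 = -8531829019582 - 1845427/105709 = -901891113832839065/105709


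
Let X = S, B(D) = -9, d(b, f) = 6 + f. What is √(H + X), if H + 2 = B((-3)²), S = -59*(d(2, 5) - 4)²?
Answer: I*√2902 ≈ 53.87*I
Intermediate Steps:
S = -2891 (S = -59*((6 + 5) - 4)² = -59*(11 - 4)² = -59*7² = -59*49 = -2891)
H = -11 (H = -2 - 9 = -11)
X = -2891
√(H + X) = √(-11 - 2891) = √(-2902) = I*√2902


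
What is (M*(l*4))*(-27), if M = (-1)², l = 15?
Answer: -1620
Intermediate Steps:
M = 1
(M*(l*4))*(-27) = (1*(15*4))*(-27) = (1*60)*(-27) = 60*(-27) = -1620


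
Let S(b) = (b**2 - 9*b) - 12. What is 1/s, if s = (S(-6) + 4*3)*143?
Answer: 1/12870 ≈ 7.7700e-5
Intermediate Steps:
S(b) = -12 + b**2 - 9*b
s = 12870 (s = ((-12 + (-6)**2 - 9*(-6)) + 4*3)*143 = ((-12 + 36 + 54) + 12)*143 = (78 + 12)*143 = 90*143 = 12870)
1/s = 1/12870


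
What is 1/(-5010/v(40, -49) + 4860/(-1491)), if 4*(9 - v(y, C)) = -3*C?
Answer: 18389/3260020 ≈ 0.0056408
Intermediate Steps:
v(y, C) = 9 + 3*C/4 (v(y, C) = 9 - (-3)*C/4 = 9 + 3*C/4)
1/(-5010/v(40, -49) + 4860/(-1491)) = 1/(-5010/(9 + (3/4)*(-49)) + 4860/(-1491)) = 1/(-5010/(9 - 147/4) + 4860*(-1/1491)) = 1/(-5010/(-111/4) - 1620/497) = 1/(-5010*(-4/111) - 1620/497) = 1/(6680/37 - 1620/497) = 1/(3260020/18389) = 18389/3260020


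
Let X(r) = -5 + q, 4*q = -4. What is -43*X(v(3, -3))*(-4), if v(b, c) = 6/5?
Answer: -1032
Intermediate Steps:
q = -1 (q = (¼)*(-4) = -1)
v(b, c) = 6/5 (v(b, c) = 6*(⅕) = 6/5)
X(r) = -6 (X(r) = -5 - 1 = -6)
-43*X(v(3, -3))*(-4) = -43*(-6)*(-4) = 258*(-4) = -1032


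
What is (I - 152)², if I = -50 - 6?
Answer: 43264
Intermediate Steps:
I = -56
(I - 152)² = (-56 - 152)² = (-208)² = 43264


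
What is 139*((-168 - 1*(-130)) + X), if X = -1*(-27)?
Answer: -1529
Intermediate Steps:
X = 27
139*((-168 - 1*(-130)) + X) = 139*((-168 - 1*(-130)) + 27) = 139*((-168 + 130) + 27) = 139*(-38 + 27) = 139*(-11) = -1529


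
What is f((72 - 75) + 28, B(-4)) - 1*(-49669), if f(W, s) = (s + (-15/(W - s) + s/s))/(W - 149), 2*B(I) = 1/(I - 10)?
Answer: 120887981201/2433872 ≈ 49669.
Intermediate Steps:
B(I) = 1/(2*(-10 + I)) (B(I) = 1/(2*(I - 10)) = 1/(2*(-10 + I)))
f(W, s) = (1 + s - 15/(W - s))/(-149 + W) (f(W, s) = (s + (-15/(W - s) + 1))/(-149 + W) = (s + (1 - 15/(W - s)))/(-149 + W) = (1 + s - 15/(W - s))/(-149 + W))
f((72 - 75) + 28, B(-4)) - 1*(-49669) = (-15 + ((72 - 75) + 28) - 1/(2*(-10 - 4)) - (1/(2*(-10 - 4)))**2 + ((72 - 75) + 28)*(1/(2*(-10 - 4))))/(((72 - 75) + 28)**2 - 149*((72 - 75) + 28) + 149*(1/(2*(-10 - 4))) - ((72 - 75) + 28)*1/(2*(-10 - 4))) - 1*(-49669) = (-15 + (-3 + 28) - 1/(2*(-14)) - ((1/2)/(-14))**2 + (-3 + 28)*((1/2)/(-14)))/((-3 + 28)**2 - 149*(-3 + 28) + 149*((1/2)/(-14)) - (-3 + 28)*(1/2)/(-14)) + 49669 = (-15 + 25 - (-1)/(2*14) - ((1/2)*(-1/14))**2 + 25*((1/2)*(-1/14)))/(25**2 - 149*25 + 149*((1/2)*(-1/14)) - 1*25*(1/2)*(-1/14)) + 49669 = (-15 + 25 - 1*(-1/28) - (-1/28)**2 + 25*(-1/28))/(625 - 3725 + 149*(-1/28) - 1*25*(-1/28)) + 49669 = (-15 + 25 + 1/28 - 1*1/784 - 25/28)/(625 - 3725 - 149/28 + 25/28) + 49669 = (-15 + 25 + 1/28 - 1/784 - 25/28)/(-21731/7) + 49669 = -7/21731*7167/784 + 49669 = -7167/2433872 + 49669 = 120887981201/2433872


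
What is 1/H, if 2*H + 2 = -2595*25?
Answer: -2/64877 ≈ -3.0828e-5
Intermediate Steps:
H = -64877/2 (H = -1 + (-2595*25)/2 = -1 + (½)*(-64875) = -1 - 64875/2 = -64877/2 ≈ -32439.)
1/H = 1/(-64877/2) = -2/64877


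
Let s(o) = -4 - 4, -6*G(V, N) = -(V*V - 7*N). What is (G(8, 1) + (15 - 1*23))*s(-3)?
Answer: -12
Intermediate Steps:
G(V, N) = -7*N/6 + V²/6 (G(V, N) = -(-1)*(V*V - 7*N)/6 = -(-1)*(V² - 7*N)/6 = -(-V² + 7*N)/6 = -7*N/6 + V²/6)
s(o) = -8
(G(8, 1) + (15 - 1*23))*s(-3) = ((-7/6*1 + (⅙)*8²) + (15 - 1*23))*(-8) = ((-7/6 + (⅙)*64) + (15 - 23))*(-8) = ((-7/6 + 32/3) - 8)*(-8) = (19/2 - 8)*(-8) = (3/2)*(-8) = -12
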